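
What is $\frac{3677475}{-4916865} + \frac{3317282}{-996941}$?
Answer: $- \frac{1331790224327}{326788287331} \approx -4.0754$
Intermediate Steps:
$\frac{3677475}{-4916865} + \frac{3317282}{-996941} = 3677475 \left(- \frac{1}{4916865}\right) + 3317282 \left(- \frac{1}{996941}\right) = - \frac{245165}{327791} - \frac{3317282}{996941} = - \frac{1331790224327}{326788287331}$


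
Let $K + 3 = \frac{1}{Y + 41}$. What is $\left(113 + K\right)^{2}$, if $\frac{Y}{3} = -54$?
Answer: $\frac{177129481}{14641} \approx 12098.0$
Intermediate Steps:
$Y = -162$ ($Y = 3 \left(-54\right) = -162$)
$K = - \frac{364}{121}$ ($K = -3 + \frac{1}{-162 + 41} = -3 + \frac{1}{-121} = -3 - \frac{1}{121} = - \frac{364}{121} \approx -3.0083$)
$\left(113 + K\right)^{2} = \left(113 - \frac{364}{121}\right)^{2} = \left(\frac{13309}{121}\right)^{2} = \frac{177129481}{14641}$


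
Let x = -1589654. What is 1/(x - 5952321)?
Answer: -1/7541975 ≈ -1.3259e-7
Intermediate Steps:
1/(x - 5952321) = 1/(-1589654 - 5952321) = 1/(-7541975) = -1/7541975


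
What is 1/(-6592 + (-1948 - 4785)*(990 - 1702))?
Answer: 1/4787304 ≈ 2.0889e-7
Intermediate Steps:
1/(-6592 + (-1948 - 4785)*(990 - 1702)) = 1/(-6592 - 6733*(-712)) = 1/(-6592 + 4793896) = 1/4787304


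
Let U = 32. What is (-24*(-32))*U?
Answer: 24576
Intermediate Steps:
(-24*(-32))*U = -24*(-32)*32 = 768*32 = 24576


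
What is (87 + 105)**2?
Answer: 36864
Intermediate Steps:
(87 + 105)**2 = 192**2 = 36864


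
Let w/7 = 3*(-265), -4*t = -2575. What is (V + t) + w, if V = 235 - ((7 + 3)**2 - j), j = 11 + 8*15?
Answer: -18621/4 ≈ -4655.3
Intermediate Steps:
t = 2575/4 (t = -1/4*(-2575) = 2575/4 ≈ 643.75)
j = 131 (j = 11 + 120 = 131)
w = -5565 (w = 7*(3*(-265)) = 7*(-795) = -5565)
V = 266 (V = 235 - ((7 + 3)**2 - 1*131) = 235 - (10**2 - 131) = 235 - (100 - 131) = 235 - 1*(-31) = 235 + 31 = 266)
(V + t) + w = (266 + 2575/4) - 5565 = 3639/4 - 5565 = -18621/4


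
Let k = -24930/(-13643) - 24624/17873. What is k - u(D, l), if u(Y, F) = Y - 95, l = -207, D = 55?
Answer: 9863282218/243841339 ≈ 40.450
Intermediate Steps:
u(Y, F) = -95 + Y
k = 109628658/243841339 (k = -24930*(-1/13643) - 24624*1/17873 = 24930/13643 - 24624/17873 = 109628658/243841339 ≈ 0.44959)
k - u(D, l) = 109628658/243841339 - (-95 + 55) = 109628658/243841339 - 1*(-40) = 109628658/243841339 + 40 = 9863282218/243841339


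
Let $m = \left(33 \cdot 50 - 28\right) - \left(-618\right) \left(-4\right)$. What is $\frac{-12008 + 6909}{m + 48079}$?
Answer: $- \frac{5099}{47229} \approx -0.10796$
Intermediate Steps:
$m = -850$ ($m = \left(1650 - 28\right) - 2472 = 1622 - 2472 = -850$)
$\frac{-12008 + 6909}{m + 48079} = \frac{-12008 + 6909}{-850 + 48079} = - \frac{5099}{47229}$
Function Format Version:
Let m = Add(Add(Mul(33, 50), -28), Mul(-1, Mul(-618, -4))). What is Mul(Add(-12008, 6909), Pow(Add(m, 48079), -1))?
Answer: Rational(-5099, 47229) ≈ -0.10796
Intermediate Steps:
m = -850 (m = Add(Add(1650, -28), Mul(-1, 2472)) = Add(1622, -2472) = -850)
Mul(Add(-12008, 6909), Pow(Add(m, 48079), -1)) = Mul(Add(-12008, 6909), Pow(Add(-850, 48079), -1)) = Mul(-5099, Pow(47229, -1)) = Mul(-5099, Rational(1, 47229)) = Rational(-5099, 47229)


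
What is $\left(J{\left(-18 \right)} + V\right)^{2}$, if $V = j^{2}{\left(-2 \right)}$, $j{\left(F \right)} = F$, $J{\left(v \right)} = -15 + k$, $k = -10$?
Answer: $441$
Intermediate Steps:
$J{\left(v \right)} = -25$ ($J{\left(v \right)} = -15 - 10 = -25$)
$V = 4$ ($V = \left(-2\right)^{2} = 4$)
$\left(J{\left(-18 \right)} + V\right)^{2} = \left(-25 + 4\right)^{2} = \left(-21\right)^{2} = 441$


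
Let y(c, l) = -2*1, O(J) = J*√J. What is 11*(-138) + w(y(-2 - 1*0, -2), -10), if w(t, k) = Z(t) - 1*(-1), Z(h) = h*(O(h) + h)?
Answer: -1513 + 4*I*√2 ≈ -1513.0 + 5.6569*I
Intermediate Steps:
O(J) = J^(3/2)
y(c, l) = -2
Z(h) = h*(h + h^(3/2)) (Z(h) = h*(h^(3/2) + h) = h*(h + h^(3/2)))
w(t, k) = 1 + t*(t + t^(3/2)) (w(t, k) = t*(t + t^(3/2)) - 1*(-1) = t*(t + t^(3/2)) + 1 = 1 + t*(t + t^(3/2)))
11*(-138) + w(y(-2 - 1*0, -2), -10) = 11*(-138) + (1 - 2*(-2 + (-2)^(3/2))) = -1518 + (1 - 2*(-2 - 2*I*√2)) = -1518 + (1 + (4 + 4*I*√2)) = -1518 + (5 + 4*I*√2) = -1513 + 4*I*√2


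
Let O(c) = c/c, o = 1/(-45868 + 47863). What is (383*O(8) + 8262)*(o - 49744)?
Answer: -1290110627/3 ≈ -4.3004e+8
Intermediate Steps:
o = 1/1995 ≈ 0.00050125
O(c) = 1
(383*O(8) + 8262)*(o - 49744) = (383*1 + 8262)*(1/1995 - 49744) = (383 + 8262)*(-99239279/1995) = 8645*(-99239279/1995) = -1290110627/3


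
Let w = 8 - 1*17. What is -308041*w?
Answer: 2772369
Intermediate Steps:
w = -9 (w = 8 - 17 = -9)
-308041*w = -308041*(-9) = 2772369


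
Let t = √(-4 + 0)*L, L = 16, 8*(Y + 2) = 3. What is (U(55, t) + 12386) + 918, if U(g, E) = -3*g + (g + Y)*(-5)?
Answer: 102977/8 ≈ 12872.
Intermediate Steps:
Y = -13/8 (Y = -2 + (⅛)*3 = -2 + 3/8 = -13/8 ≈ -1.6250)
t = 32*I (t = √(-4 + 0)*16 = √(-4)*16 = (2*I)*16 = 32*I ≈ 32.0*I)
U(g, E) = 65/8 - 8*g (U(g, E) = -3*g + (g - 13/8)*(-5) = -3*g + (-13/8 + g)*(-5) = -3*g + (65/8 - 5*g) = 65/8 - 8*g)
(U(55, t) + 12386) + 918 = ((65/8 - 8*55) + 12386) + 918 = ((65/8 - 440) + 12386) + 918 = (-3455/8 + 12386) + 918 = 95633/8 + 918 = 102977/8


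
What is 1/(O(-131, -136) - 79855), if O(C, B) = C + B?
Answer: -1/80122 ≈ -1.2481e-5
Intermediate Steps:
O(C, B) = B + C
1/(O(-131, -136) - 79855) = 1/((-136 - 131) - 79855) = 1/(-267 - 79855) = 1/(-80122) = -1/80122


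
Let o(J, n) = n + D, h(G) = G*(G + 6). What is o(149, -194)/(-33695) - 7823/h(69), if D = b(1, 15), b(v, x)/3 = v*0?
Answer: -2283409/1516275 ≈ -1.5059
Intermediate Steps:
b(v, x) = 0 (b(v, x) = 3*(v*0) = 3*0 = 0)
h(G) = G*(6 + G)
D = 0
o(J, n) = n (o(J, n) = n + 0 = n)
o(149, -194)/(-33695) - 7823/h(69) = -194/(-33695) - 7823*1/(69*(6 + 69)) = -194*(-1/33695) - 7823/(69*75) = 194/33695 - 7823/5175 = -2283409/1516275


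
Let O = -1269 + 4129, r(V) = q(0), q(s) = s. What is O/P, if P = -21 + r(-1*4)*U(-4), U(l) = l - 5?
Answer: -2860/21 ≈ -136.19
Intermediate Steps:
U(l) = -5 + l
r(V) = 0
O = 2860
P = -21 (P = -21 + 0*(-5 - 4) = -21 + 0*(-9) = -21 + 0 = -21)
O/P = 2860/(-21) = 2860*(-1/21) = -2860/21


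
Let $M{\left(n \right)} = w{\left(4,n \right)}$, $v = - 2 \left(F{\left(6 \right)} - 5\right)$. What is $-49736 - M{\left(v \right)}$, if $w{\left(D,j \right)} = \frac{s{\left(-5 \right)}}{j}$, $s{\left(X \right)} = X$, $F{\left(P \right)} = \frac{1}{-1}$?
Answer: $- \frac{596827}{12} \approx -49736.0$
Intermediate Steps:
$F{\left(P \right)} = -1$
$w{\left(D,j \right)} = - \frac{5}{j}$
$v = 12$ ($v = - 2 \left(-1 - 5\right) = \left(-2\right) \left(-6\right) = 12$)
$M{\left(n \right)} = - \frac{5}{n}$
$-49736 - M{\left(v \right)} = -49736 - - \frac{5}{12} = -49736 + \frac{5}{12} = - \frac{596827}{12}$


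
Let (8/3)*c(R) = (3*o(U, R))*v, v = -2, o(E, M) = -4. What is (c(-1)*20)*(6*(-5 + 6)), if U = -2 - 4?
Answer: 1080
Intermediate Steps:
U = -6
c(R) = 9 (c(R) = 3*((3*(-4))*(-2))/8 = 3*(-12*(-2))/8 = (3/8)*24 = 9)
(c(-1)*20)*(6*(-5 + 6)) = (9*20)*(6*(-5 + 6)) = 180*(6*1) = 180*6 = 1080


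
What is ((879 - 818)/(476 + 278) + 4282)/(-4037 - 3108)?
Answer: -3228689/5387330 ≈ -0.59931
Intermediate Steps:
((879 - 818)/(476 + 278) + 4282)/(-4037 - 3108) = (61/754 + 4282)/(-7145) = (61*(1/754) + 4282)*(-1/7145) = (61/754 + 4282)*(-1/7145) = (3228689/754)*(-1/7145) = -3228689/5387330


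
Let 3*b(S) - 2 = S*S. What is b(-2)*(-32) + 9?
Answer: -55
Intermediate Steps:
b(S) = ⅔ + S²/3 (b(S) = ⅔ + (S*S)/3 = ⅔ + S²/3)
b(-2)*(-32) + 9 = (⅔ + (⅓)*(-2)²)*(-32) + 9 = (⅔ + (⅓)*4)*(-32) + 9 = (⅔ + 4/3)*(-32) + 9 = 2*(-32) + 9 = -64 + 9 = -55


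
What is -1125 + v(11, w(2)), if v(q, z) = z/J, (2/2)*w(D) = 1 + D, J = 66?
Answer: -24749/22 ≈ -1125.0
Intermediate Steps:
w(D) = 1 + D
v(q, z) = z/66
-1125 + v(11, w(2)) = -1125 + (1 + 2)/66 = -1125 + (1/66)*3 = -1125 + 1/22 = -24749/22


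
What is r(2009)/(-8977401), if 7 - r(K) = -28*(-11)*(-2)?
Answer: -623/8977401 ≈ -6.9396e-5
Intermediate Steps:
r(K) = 623 (r(K) = 7 - (-28*(-11))*(-2) = 7 - 308*(-2) = 7 - 1*(-616) = 7 + 616 = 623)
r(2009)/(-8977401) = 623/(-8977401) = 623*(-1/8977401) = -623/8977401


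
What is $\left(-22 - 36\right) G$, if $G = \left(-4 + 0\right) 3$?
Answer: $696$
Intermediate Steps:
$G = -12$ ($G = \left(-4\right) 3 = -12$)
$\left(-22 - 36\right) G = \left(-22 - 36\right) \left(-12\right) = \left(-58\right) \left(-12\right) = 696$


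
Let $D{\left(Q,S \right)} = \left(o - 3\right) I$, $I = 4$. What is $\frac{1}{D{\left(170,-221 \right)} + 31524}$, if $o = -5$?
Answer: $\frac{1}{31492} \approx 3.1754 \cdot 10^{-5}$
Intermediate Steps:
$D{\left(Q,S \right)} = -32$ ($D{\left(Q,S \right)} = \left(-5 - 3\right) 4 = \left(-8\right) 4 = -32$)
$\frac{1}{D{\left(170,-221 \right)} + 31524} = \frac{1}{-32 + 31524} = \frac{1}{31492}$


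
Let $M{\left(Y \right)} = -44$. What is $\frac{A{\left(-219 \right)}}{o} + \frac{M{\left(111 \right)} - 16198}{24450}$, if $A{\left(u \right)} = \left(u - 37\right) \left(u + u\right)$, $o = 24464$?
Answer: $\frac{24418597}{6230675} \approx 3.9191$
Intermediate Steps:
$A{\left(u \right)} = 2 u \left(-37 + u\right)$ ($A{\left(u \right)} = \left(-37 + u\right) 2 u = 2 u \left(-37 + u\right)$)
$\frac{A{\left(-219 \right)}}{o} + \frac{M{\left(111 \right)} - 16198}{24450} = \frac{2 \left(-219\right) \left(-37 - 219\right)}{24464} + \frac{-44 - 16198}{24450} = 2 \left(-219\right) \left(-256\right) \frac{1}{24464} - \frac{2707}{4075} = 112128 \cdot \frac{1}{24464} - \frac{2707}{4075} = \frac{7008}{1529} - \frac{2707}{4075} = \frac{24418597}{6230675}$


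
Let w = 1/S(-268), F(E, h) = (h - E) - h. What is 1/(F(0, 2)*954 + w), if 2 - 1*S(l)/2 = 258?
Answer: -512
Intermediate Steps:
S(l) = -512 (S(l) = 4 - 2*258 = 4 - 516 = -512)
F(E, h) = -E
w = -1/512 (w = 1/(-512) = -1/512 ≈ -0.0019531)
1/(F(0, 2)*954 + w) = 1/(-1*0*954 - 1/512) = 1/(0*954 - 1/512) = 1/(0 - 1/512) = 1/(-1/512) = -512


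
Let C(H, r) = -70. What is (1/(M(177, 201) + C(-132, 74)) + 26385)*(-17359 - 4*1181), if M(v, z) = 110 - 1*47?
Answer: -4078597602/7 ≈ -5.8266e+8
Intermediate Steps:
M(v, z) = 63 (M(v, z) = 110 - 47 = 63)
(1/(M(177, 201) + C(-132, 74)) + 26385)*(-17359 - 4*1181) = (1/(63 - 70) + 26385)*(-17359 - 4*1181) = (1/(-7) + 26385)*(-17359 - 4724) = (-1/7 + 26385)*(-22083) = (184694/7)*(-22083) = -4078597602/7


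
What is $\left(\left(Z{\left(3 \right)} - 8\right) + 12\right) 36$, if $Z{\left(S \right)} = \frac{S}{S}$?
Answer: $180$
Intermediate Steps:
$Z{\left(S \right)} = 1$
$\left(\left(Z{\left(3 \right)} - 8\right) + 12\right) 36 = \left(\left(1 - 8\right) + 12\right) 36 = \left(-7 + 12\right) 36 = 5 \cdot 36 = 180$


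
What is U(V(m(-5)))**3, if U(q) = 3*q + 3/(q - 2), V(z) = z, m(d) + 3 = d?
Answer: -14348907/1000 ≈ -14349.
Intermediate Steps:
m(d) = -3 + d
U(q) = 3*q + 3/(-2 + q)
U(V(m(-5)))**3 = (3*(1 + (-3 - 5)**2 - 2*(-3 - 5))/(-2 + (-3 - 5)))**3 = (3*(1 + (-8)**2 - 2*(-8))/(-2 - 8))**3 = (3*(1 + 64 + 16)/(-10))**3 = (3*(-1/10)*81)**3 = (-243/10)**3 = -14348907/1000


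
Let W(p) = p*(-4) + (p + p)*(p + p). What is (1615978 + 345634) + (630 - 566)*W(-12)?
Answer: 2001548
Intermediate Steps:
W(p) = -4*p + 4*p**2 (W(p) = -4*p + (2*p)*(2*p) = -4*p + 4*p**2)
(1615978 + 345634) + (630 - 566)*W(-12) = (1615978 + 345634) + (630 - 566)*(4*(-12)*(-1 - 12)) = 1961612 + 64*(4*(-12)*(-13)) = 1961612 + 64*624 = 1961612 + 39936 = 2001548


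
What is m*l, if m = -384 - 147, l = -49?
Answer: 26019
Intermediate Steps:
m = -531
m*l = -531*(-49) = 26019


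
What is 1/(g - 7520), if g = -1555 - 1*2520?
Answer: -1/11595 ≈ -8.6244e-5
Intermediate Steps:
g = -4075 (g = -1555 - 2520 = -4075)
1/(g - 7520) = 1/(-4075 - 7520) = 1/(-11595) = -1/11595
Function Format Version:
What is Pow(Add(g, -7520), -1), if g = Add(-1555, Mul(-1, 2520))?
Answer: Rational(-1, 11595) ≈ -8.6244e-5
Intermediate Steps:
g = -4075 (g = Add(-1555, -2520) = -4075)
Pow(Add(g, -7520), -1) = Pow(Add(-4075, -7520), -1) = Pow(-11595, -1) = Rational(-1, 11595)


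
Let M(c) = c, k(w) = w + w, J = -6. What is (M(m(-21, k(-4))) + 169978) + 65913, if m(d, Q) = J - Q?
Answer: 235893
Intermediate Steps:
k(w) = 2*w
m(d, Q) = -6 - Q
(M(m(-21, k(-4))) + 169978) + 65913 = ((-6 - 2*(-4)) + 169978) + 65913 = ((-6 - 1*(-8)) + 169978) + 65913 = ((-6 + 8) + 169978) + 65913 = (2 + 169978) + 65913 = 169980 + 65913 = 235893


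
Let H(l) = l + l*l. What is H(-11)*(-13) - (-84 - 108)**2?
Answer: -38294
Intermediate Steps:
H(l) = l + l**2
H(-11)*(-13) - (-84 - 108)**2 = -11*(1 - 11)*(-13) - (-84 - 108)**2 = -11*(-10)*(-13) - 1*(-192)**2 = 110*(-13) - 1*36864 = -1430 - 36864 = -38294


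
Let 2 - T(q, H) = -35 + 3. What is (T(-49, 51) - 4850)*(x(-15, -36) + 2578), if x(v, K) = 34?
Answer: -12579392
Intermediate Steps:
T(q, H) = 34 (T(q, H) = 2 - (-35 + 3) = 2 - 1*(-32) = 2 + 32 = 34)
(T(-49, 51) - 4850)*(x(-15, -36) + 2578) = (34 - 4850)*(34 + 2578) = -4816*2612 = -12579392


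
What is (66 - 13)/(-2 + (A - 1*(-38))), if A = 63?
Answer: 53/99 ≈ 0.53535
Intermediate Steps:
(66 - 13)/(-2 + (A - 1*(-38))) = (66 - 13)/(-2 + (63 - 1*(-38))) = 53/(-2 + (63 + 38)) = 53/(-2 + 101) = 53/99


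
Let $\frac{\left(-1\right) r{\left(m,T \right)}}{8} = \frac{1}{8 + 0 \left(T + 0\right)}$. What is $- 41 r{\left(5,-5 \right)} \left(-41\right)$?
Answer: $-1681$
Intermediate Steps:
$r{\left(m,T \right)} = -1$ ($r{\left(m,T \right)} = - \frac{8}{8 + 0 \left(T + 0\right)} = - \frac{8}{8 + 0 T} = - \frac{8}{8 + 0} = - \frac{8}{8} = \left(-8\right) \frac{1}{8} = -1$)
$- 41 r{\left(5,-5 \right)} \left(-41\right) = \left(-41\right) \left(-1\right) \left(-41\right) = 41 \left(-41\right) = -1681$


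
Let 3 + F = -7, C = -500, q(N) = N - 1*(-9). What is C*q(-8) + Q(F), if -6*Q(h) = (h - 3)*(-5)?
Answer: -3065/6 ≈ -510.83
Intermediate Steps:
q(N) = 9 + N (q(N) = N + 9 = 9 + N)
F = -10 (F = -3 - 7 = -10)
Q(h) = -5/2 + 5*h/6 (Q(h) = -(h - 3)*(-5)/6 = -(-3 + h)*(-5)/6 = -(15 - 5*h)/6 = -5/2 + 5*h/6)
C*q(-8) + Q(F) = -500*(9 - 8) + (-5/2 + (5/6)*(-10)) = -500*1 + (-5/2 - 25/3) = -500 - 65/6 = -3065/6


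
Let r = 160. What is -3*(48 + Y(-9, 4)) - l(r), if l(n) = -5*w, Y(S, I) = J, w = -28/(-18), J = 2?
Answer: -1280/9 ≈ -142.22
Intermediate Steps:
w = 14/9 (w = -28*(-1/18) = 14/9 ≈ 1.5556)
Y(S, I) = 2
l(n) = -70/9 (l(n) = -5*14/9 = -70/9)
-3*(48 + Y(-9, 4)) - l(r) = -3*(48 + 2) - 1*(-70/9) = -3*50 + 70/9 = -150 + 70/9 = -1280/9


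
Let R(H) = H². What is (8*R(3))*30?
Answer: 2160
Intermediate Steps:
(8*R(3))*30 = (8*3²)*30 = (8*9)*30 = 72*30 = 2160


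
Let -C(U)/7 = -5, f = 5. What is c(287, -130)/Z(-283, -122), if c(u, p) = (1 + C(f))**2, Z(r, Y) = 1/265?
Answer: 343440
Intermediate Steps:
C(U) = 35 (C(U) = -7*(-5) = 35)
Z(r, Y) = 1/265
c(u, p) = 1296 (c(u, p) = (1 + 35)**2 = 36**2 = 1296)
c(287, -130)/Z(-283, -122) = 1296/(1/265) = 1296*265 = 343440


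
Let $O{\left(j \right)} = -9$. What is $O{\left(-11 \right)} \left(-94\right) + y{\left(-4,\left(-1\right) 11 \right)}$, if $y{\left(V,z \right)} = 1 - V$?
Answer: $851$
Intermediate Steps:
$O{\left(-11 \right)} \left(-94\right) + y{\left(-4,\left(-1\right) 11 \right)} = \left(-9\right) \left(-94\right) + \left(1 - -4\right) = 846 + \left(1 + 4\right) = 846 + 5 = 851$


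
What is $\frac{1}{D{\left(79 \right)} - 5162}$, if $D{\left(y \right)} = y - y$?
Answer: $- \frac{1}{5162} \approx -0.00019372$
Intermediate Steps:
$D{\left(y \right)} = 0$
$\frac{1}{D{\left(79 \right)} - 5162} = \frac{1}{0 - 5162} = \frac{1}{-5162} = - \frac{1}{5162}$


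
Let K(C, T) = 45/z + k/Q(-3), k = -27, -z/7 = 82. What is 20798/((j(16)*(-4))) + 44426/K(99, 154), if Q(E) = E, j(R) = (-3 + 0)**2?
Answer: 45084017/10242 ≈ 4401.9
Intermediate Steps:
z = -574 (z = -7*82 = -574)
j(R) = 9 (j(R) = (-3)**2 = 9)
K(C, T) = 5121/574 (K(C, T) = 45/(-574) - 27/(-3) = 45*(-1/574) - 27*(-1/3) = -45/574 + 9 = 5121/574)
20798/((j(16)*(-4))) + 44426/K(99, 154) = 20798/((9*(-4))) + 44426/(5121/574) = 20798/(-36) + 44426*(574/5121) = 20798*(-1/36) + 25500524/5121 = -10399/18 + 25500524/5121 = 45084017/10242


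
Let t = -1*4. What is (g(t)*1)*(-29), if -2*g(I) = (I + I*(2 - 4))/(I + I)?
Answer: -29/4 ≈ -7.2500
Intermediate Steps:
t = -4
g(I) = ¼ (g(I) = -(I + I*(2 - 4))/(2*(I + I)) = -(I + I*(-2))/(2*(2*I)) = -(I - 2*I)*1/(2*I)/2 = -(-I)*1/(2*I)/2 = -½*(-½) = ¼)
(g(t)*1)*(-29) = ((¼)*1)*(-29) = (¼)*(-29) = -29/4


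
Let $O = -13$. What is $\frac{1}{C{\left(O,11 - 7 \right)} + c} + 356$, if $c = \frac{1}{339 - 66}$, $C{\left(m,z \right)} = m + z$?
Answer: $\frac{874063}{2456} \approx 355.89$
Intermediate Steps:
$c = \frac{1}{273} \approx 0.003663$
$\frac{1}{C{\left(O,11 - 7 \right)} + c} + 356 = \frac{1}{\left(-13 + \left(11 - 7\right)\right) + \frac{1}{273}} + 356 = \frac{1}{\left(-13 + 4\right) + \frac{1}{273}} + 356 = \frac{1}{-9 + \frac{1}{273}} + 356 = \frac{1}{- \frac{2456}{273}} + 356 = - \frac{273}{2456} + 356 = \frac{874063}{2456}$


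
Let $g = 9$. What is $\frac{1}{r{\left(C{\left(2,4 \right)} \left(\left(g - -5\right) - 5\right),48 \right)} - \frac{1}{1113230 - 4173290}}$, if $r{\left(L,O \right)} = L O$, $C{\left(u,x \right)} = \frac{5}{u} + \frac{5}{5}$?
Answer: $\frac{3060060}{4626810721} \approx 0.00066138$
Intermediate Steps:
$C{\left(u,x \right)} = 1 + \frac{5}{u}$ ($C{\left(u,x \right)} = \frac{5}{u} + 5 \cdot \frac{1}{5} = \frac{5}{u} + 1 = 1 + \frac{5}{u}$)
$\frac{1}{r{\left(C{\left(2,4 \right)} \left(\left(g - -5\right) - 5\right),48 \right)} - \frac{1}{1113230 - 4173290}} = \frac{1}{\frac{5 + 2}{2} \left(\left(9 - -5\right) - 5\right) 48 - \frac{1}{1113230 - 4173290}} = \frac{1}{\frac{1}{2} \cdot 7 \left(\left(9 + 5\right) - 5\right) 48 - \frac{1}{-3060060}} = \frac{1}{\frac{7 \left(14 - 5\right)}{2} \cdot 48 - - \frac{1}{3060060}} = \frac{1}{\frac{7}{2} \cdot 9 \cdot 48 + \frac{1}{3060060}} = \frac{1}{\frac{63}{2} \cdot 48 + \frac{1}{3060060}} = \frac{1}{1512 + \frac{1}{3060060}} = \frac{1}{\frac{4626810721}{3060060}} = \frac{3060060}{4626810721}$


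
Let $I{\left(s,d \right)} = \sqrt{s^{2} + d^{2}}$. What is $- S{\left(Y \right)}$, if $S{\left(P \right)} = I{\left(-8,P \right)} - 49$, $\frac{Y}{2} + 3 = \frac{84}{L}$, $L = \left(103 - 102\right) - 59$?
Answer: $49 - \frac{2 \sqrt{30097}}{29} \approx 37.036$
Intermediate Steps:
$I{\left(s,d \right)} = \sqrt{d^{2} + s^{2}}$
$L = -58$ ($L = 1 - 59 = -58$)
$Y = - \frac{258}{29}$ ($Y = -6 + 2 \frac{84}{-58} = -6 + 2 \cdot 84 \left(- \frac{1}{58}\right) = -6 + 2 \left(- \frac{42}{29}\right) = -6 - \frac{84}{29} = - \frac{258}{29} \approx -8.8965$)
$S{\left(P \right)} = -49 + \sqrt{64 + P^{2}}$ ($S{\left(P \right)} = \sqrt{P^{2} + \left(-8\right)^{2}} - 49 = \sqrt{P^{2} + 64} - 49 = \sqrt{64 + P^{2}} - 49 = -49 + \sqrt{64 + P^{2}}$)
$- S{\left(Y \right)} = - (-49 + \sqrt{64 + \left(- \frac{258}{29}\right)^{2}}) = - (-49 + \sqrt{64 + \frac{66564}{841}}) = - (-49 + \sqrt{\frac{120388}{841}}) = - (-49 + \frac{2 \sqrt{30097}}{29}) = 49 - \frac{2 \sqrt{30097}}{29}$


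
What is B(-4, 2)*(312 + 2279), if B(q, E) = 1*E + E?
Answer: 10364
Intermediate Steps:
B(q, E) = 2*E (B(q, E) = E + E = 2*E)
B(-4, 2)*(312 + 2279) = (2*2)*(312 + 2279) = 4*2591 = 10364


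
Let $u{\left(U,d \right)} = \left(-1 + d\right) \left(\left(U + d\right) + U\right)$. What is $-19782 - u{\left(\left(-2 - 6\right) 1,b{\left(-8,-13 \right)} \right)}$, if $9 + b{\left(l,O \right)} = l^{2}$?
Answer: $-21888$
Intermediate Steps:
$b{\left(l,O \right)} = -9 + l^{2}$
$u{\left(U,d \right)} = \left(-1 + d\right) \left(d + 2 U\right)$
$-19782 - u{\left(\left(-2 - 6\right) 1,b{\left(-8,-13 \right)} \right)} = -19782 - \left(\left(-9 + \left(-8\right)^{2}\right)^{2} - \left(-9 + \left(-8\right)^{2}\right) - 2 \left(-2 - 6\right) 1 + 2 \left(-2 - 6\right) 1 \left(-9 + \left(-8\right)^{2}\right)\right) = -19782 - \left(\left(-9 + 64\right)^{2} - \left(-9 + 64\right) - 2 \left(\left(-8\right) 1\right) + 2 \left(\left(-8\right) 1\right) \left(-9 + 64\right)\right) = -19782 - \left(55^{2} - 55 - -16 + 2 \left(-8\right) 55\right) = -19782 - \left(3025 - 55 + 16 - 880\right) = -19782 - 2106 = -21888$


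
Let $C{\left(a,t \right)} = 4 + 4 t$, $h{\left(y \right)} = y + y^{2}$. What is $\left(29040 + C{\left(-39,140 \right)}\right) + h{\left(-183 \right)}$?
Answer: $62910$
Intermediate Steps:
$\left(29040 + C{\left(-39,140 \right)}\right) + h{\left(-183 \right)} = \left(29040 + \left(4 + 4 \cdot 140\right)\right) - 183 \left(1 - 183\right) = \left(29040 + \left(4 + 560\right)\right) - -33306 = \left(29040 + 564\right) + 33306 = 29604 + 33306 = 62910$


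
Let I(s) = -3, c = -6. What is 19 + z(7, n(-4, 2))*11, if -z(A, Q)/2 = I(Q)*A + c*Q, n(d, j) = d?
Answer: -47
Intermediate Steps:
z(A, Q) = 6*A + 12*Q (z(A, Q) = -2*(-3*A - 6*Q) = -2*(-6*Q - 3*A) = 6*A + 12*Q)
19 + z(7, n(-4, 2))*11 = 19 + (6*7 + 12*(-4))*11 = 19 + (42 - 48)*11 = 19 - 6*11 = 19 - 66 = -47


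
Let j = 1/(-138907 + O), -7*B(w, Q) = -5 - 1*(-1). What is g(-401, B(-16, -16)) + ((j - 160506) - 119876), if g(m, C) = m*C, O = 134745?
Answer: -8175325043/29134 ≈ -2.8061e+5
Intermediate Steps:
B(w, Q) = 4/7 (B(w, Q) = -(-5 - 1*(-1))/7 = -(-5 + 1)/7 = -⅐*(-4) = 4/7)
g(m, C) = C*m
j = -1/4162 (j = 1/(-138907 + 134745) = 1/(-4162) = -1/4162 ≈ -0.00024027)
g(-401, B(-16, -16)) + ((j - 160506) - 119876) = (4/7)*(-401) + ((-1/4162 - 160506) - 119876) = -1604/7 + (-668025973/4162 - 119876) = -1604/7 - 1166949885/4162 = -8175325043/29134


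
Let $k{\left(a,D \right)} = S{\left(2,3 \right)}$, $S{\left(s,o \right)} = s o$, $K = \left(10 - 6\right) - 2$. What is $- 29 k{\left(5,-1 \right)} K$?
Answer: $-348$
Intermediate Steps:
$K = 2$ ($K = 4 - 2 = 2$)
$S{\left(s,o \right)} = o s$
$k{\left(a,D \right)} = 6$ ($k{\left(a,D \right)} = 3 \cdot 2 = 6$)
$- 29 k{\left(5,-1 \right)} K = \left(-29\right) 6 \cdot 2 = \left(-174\right) 2 = -348$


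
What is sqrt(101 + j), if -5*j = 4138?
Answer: I*sqrt(18165)/5 ≈ 26.956*I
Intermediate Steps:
j = -4138/5 (j = -1/5*4138 = -4138/5 ≈ -827.60)
sqrt(101 + j) = sqrt(101 - 4138/5) = sqrt(-3633/5) = I*sqrt(18165)/5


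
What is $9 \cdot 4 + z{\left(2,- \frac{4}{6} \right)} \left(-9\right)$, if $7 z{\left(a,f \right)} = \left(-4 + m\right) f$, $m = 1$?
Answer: $\frac{234}{7} \approx 33.429$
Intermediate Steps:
$z{\left(a,f \right)} = - \frac{3 f}{7}$ ($z{\left(a,f \right)} = \frac{\left(-4 + 1\right) f}{7} = \frac{\left(-3\right) f}{7} = - \frac{3 f}{7}$)
$9 \cdot 4 + z{\left(2,- \frac{4}{6} \right)} \left(-9\right) = 9 \cdot 4 + - \frac{3 \left(- \frac{4}{6}\right)}{7} \left(-9\right) = 36 + - \frac{3 \left(\left(-4\right) \frac{1}{6}\right)}{7} \left(-9\right) = 36 + \left(- \frac{3}{7}\right) \left(- \frac{2}{3}\right) \left(-9\right) = 36 + \frac{2}{7} \left(-9\right) = 36 - \frac{18}{7} = \frac{234}{7}$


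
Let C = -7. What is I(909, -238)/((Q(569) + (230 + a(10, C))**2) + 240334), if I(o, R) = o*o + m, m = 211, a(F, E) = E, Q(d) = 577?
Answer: 206623/72660 ≈ 2.8437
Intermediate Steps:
I(o, R) = 211 + o**2 (I(o, R) = o*o + 211 = o**2 + 211 = 211 + o**2)
I(909, -238)/((Q(569) + (230 + a(10, C))**2) + 240334) = (211 + 909**2)/((577 + (230 - 7)**2) + 240334) = (211 + 826281)/((577 + 223**2) + 240334) = 826492/((577 + 49729) + 240334) = 826492/(50306 + 240334) = 826492/290640 = 826492*(1/290640) = 206623/72660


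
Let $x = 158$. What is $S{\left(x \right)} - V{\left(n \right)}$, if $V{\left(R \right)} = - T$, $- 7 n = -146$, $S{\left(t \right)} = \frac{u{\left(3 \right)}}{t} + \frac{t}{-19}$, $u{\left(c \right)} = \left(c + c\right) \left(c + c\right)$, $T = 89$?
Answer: $\frac{121449}{1501} \approx 80.912$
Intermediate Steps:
$u{\left(c \right)} = 4 c^{2}$ ($u{\left(c \right)} = 2 c 2 c = 4 c^{2}$)
$S{\left(t \right)} = \frac{36}{t} - \frac{t}{19}$ ($S{\left(t \right)} = \frac{4 \cdot 3^{2}}{t} + \frac{t}{-19} = \frac{4 \cdot 9}{t} + t \left(- \frac{1}{19}\right) = \frac{36}{t} - \frac{t}{19}$)
$n = \frac{146}{7}$ ($n = \left(- \frac{1}{7}\right) \left(-146\right) = \frac{146}{7} \approx 20.857$)
$V{\left(R \right)} = -89$ ($V{\left(R \right)} = \left(-1\right) 89 = -89$)
$S{\left(x \right)} - V{\left(n \right)} = \left(\frac{36}{158} - \frac{158}{19}\right) - -89 = \left(36 \cdot \frac{1}{158} - \frac{158}{19}\right) + 89 = \left(\frac{18}{79} - \frac{158}{19}\right) + 89 = - \frac{12140}{1501} + 89 = \frac{121449}{1501}$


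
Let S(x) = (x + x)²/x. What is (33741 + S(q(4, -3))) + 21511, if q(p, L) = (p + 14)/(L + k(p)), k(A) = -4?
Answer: 386692/7 ≈ 55242.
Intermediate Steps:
q(p, L) = (14 + p)/(-4 + L) (q(p, L) = (p + 14)/(L - 4) = (14 + p)/(-4 + L))
S(x) = 4*x (S(x) = (2*x)²/x = (4*x²)/x = 4*x)
(33741 + S(q(4, -3))) + 21511 = (33741 + 4*((14 + 4)/(-4 - 3))) + 21511 = (33741 + 4*(18/(-7))) + 21511 = (33741 + 4*(-⅐*18)) + 21511 = (33741 + 4*(-18/7)) + 21511 = (33741 - 72/7) + 21511 = 236115/7 + 21511 = 386692/7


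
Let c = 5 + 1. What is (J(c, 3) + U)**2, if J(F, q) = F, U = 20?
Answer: 676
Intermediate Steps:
c = 6
(J(c, 3) + U)**2 = (6 + 20)**2 = 26**2 = 676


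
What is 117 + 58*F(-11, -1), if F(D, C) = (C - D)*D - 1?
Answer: -6321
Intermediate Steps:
F(D, C) = -1 + D*(C - D) (F(D, C) = D*(C - D) - 1 = -1 + D*(C - D))
117 + 58*F(-11, -1) = 117 + 58*(-1 - 1*(-11)**2 - 1*(-11)) = 117 + 58*(-1 - 1*121 + 11) = 117 + 58*(-1 - 121 + 11) = 117 + 58*(-111) = 117 - 6438 = -6321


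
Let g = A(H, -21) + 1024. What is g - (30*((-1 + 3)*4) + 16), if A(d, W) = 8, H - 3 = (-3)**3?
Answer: 776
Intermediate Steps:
H = -24 (H = 3 + (-3)**3 = 3 - 27 = -24)
g = 1032 (g = 8 + 1024 = 1032)
g - (30*((-1 + 3)*4) + 16) = 1032 - (30*((-1 + 3)*4) + 16) = 1032 - (30*(2*4) + 16) = 1032 - (30*8 + 16) = 1032 - (240 + 16) = 1032 - 1*256 = 1032 - 256 = 776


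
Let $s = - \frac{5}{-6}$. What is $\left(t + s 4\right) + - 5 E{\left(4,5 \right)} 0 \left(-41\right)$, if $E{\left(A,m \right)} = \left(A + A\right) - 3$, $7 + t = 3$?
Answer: $- \frac{2}{3} \approx -0.66667$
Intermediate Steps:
$t = -4$ ($t = -7 + 3 = -4$)
$E{\left(A,m \right)} = -3 + 2 A$ ($E{\left(A,m \right)} = 2 A - 3 = -3 + 2 A$)
$s = \frac{5}{6}$ ($s = \left(-5\right) \left(- \frac{1}{6}\right) = \frac{5}{6} \approx 0.83333$)
$\left(t + s 4\right) + - 5 E{\left(4,5 \right)} 0 \left(-41\right) = \left(-4 + \frac{5}{6} \cdot 4\right) + - 5 \left(-3 + 2 \cdot 4\right) 0 \left(-41\right) = \left(-4 + \frac{10}{3}\right) + - 5 \left(-3 + 8\right) 0 \left(-41\right) = - \frac{2}{3} + \left(-5\right) 5 \cdot 0 \left(-41\right) = - \frac{2}{3} + \left(-25\right) 0 \left(-41\right) = - \frac{2}{3} + 0 \left(-41\right) = - \frac{2}{3} + 0 = - \frac{2}{3}$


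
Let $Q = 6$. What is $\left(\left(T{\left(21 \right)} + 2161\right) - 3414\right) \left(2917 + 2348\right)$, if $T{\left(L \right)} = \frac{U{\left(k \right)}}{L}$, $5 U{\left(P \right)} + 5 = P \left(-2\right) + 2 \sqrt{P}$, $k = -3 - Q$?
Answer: $- \frac{46174752}{7} + \frac{2106 i}{7} \approx -6.5964 \cdot 10^{6} + 300.86 i$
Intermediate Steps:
$k = -9$ ($k = -3 - 6 = -9$)
$U{\left(P \right)} = -1 - \frac{2 P}{5} + \frac{2 \sqrt{P}}{5}$ ($U{\left(P \right)} = -1 + \frac{P \left(-2\right) + 2 \sqrt{P}}{5} = -1 + \frac{- 2 P + 2 \sqrt{P}}{5} = -1 + \left(- \frac{2 P}{5} + \frac{2 \sqrt{P}}{5}\right) = -1 - \frac{2 P}{5} + \frac{2 \sqrt{P}}{5}$)
$T{\left(L \right)} = \frac{\frac{13}{5} + \frac{6 i}{5}}{L}$ ($T{\left(L \right)} = \frac{-1 - - \frac{18}{5} + \frac{2 \sqrt{-9}}{5}}{L} = \frac{-1 + \frac{18}{5} + \frac{2 \cdot 3 i}{5}}{L} = \frac{-1 + \frac{18}{5} + \frac{6 i}{5}}{L} = \frac{\frac{13}{5} + \frac{6 i}{5}}{L}$)
$\left(\left(T{\left(21 \right)} + 2161\right) - 3414\right) \left(2917 + 2348\right) = \left(\left(\frac{13 + 6 i}{5 \cdot 21} + 2161\right) - 3414\right) \left(2917 + 2348\right) = \left(\left(\frac{1}{5} \cdot \frac{1}{21} \left(13 + 6 i\right) + 2161\right) - 3414\right) 5265 = \left(\left(\left(\frac{13}{105} + \frac{2 i}{35}\right) + 2161\right) - 3414\right) 5265 = \left(\left(\frac{226918}{105} + \frac{2 i}{35}\right) - 3414\right) 5265 = \left(- \frac{131552}{105} + \frac{2 i}{35}\right) 5265 = - \frac{46174752}{7} + \frac{2106 i}{7}$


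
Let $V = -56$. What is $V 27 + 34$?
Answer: $-1478$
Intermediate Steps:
$V 27 + 34 = \left(-56\right) 27 + 34 = -1512 + 34 = -1478$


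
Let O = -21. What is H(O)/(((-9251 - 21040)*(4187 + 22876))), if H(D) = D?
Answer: 7/273255111 ≈ 2.5617e-8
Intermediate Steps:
H(O)/(((-9251 - 21040)*(4187 + 22876))) = -21*1/((-9251 - 21040)*(4187 + 22876)) = -21/((-30291*27063)) = -21/(-819765333) = -21*(-1/819765333) = 7/273255111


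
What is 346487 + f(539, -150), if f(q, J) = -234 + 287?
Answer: 346540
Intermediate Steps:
f(q, J) = 53
346487 + f(539, -150) = 346487 + 53 = 346540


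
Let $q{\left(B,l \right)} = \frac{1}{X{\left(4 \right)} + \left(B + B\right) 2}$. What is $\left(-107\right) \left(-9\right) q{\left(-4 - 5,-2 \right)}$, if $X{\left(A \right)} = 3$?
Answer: $- \frac{321}{11} \approx -29.182$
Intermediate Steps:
$q{\left(B,l \right)} = \frac{1}{3 + 4 B}$ ($q{\left(B,l \right)} = \frac{1}{3 + \left(B + B\right) 2} = \frac{1}{3 + 2 B 2} = \frac{1}{3 + 4 B}$)
$\left(-107\right) \left(-9\right) q{\left(-4 - 5,-2 \right)} = \frac{\left(-107\right) \left(-9\right)}{3 + 4 \left(-4 - 5\right)} = \frac{963}{3 + 4 \left(-4 - 5\right)} = \frac{963}{3 + 4 \left(-9\right)} = \frac{963}{3 - 36} = \frac{963}{-33} = 963 \left(- \frac{1}{33}\right) = - \frac{321}{11}$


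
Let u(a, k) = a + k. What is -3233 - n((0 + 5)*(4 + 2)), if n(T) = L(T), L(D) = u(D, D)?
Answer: -3293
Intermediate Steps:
L(D) = 2*D (L(D) = D + D = 2*D)
n(T) = 2*T
-3233 - n((0 + 5)*(4 + 2)) = -3233 - 2*(0 + 5)*(4 + 2) = -3233 - 2*5*6 = -3233 - 2*30 = -3233 - 1*60 = -3233 - 60 = -3293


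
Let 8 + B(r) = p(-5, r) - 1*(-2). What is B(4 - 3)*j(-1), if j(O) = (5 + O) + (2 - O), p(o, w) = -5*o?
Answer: 133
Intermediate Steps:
B(r) = 19 (B(r) = -8 + (-5*(-5) - 1*(-2)) = -8 + (25 + 2) = -8 + 27 = 19)
j(O) = 7
B(4 - 3)*j(-1) = 19*7 = 133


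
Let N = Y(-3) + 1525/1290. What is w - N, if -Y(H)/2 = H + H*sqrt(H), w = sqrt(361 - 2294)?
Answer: -1853/258 + I*sqrt(1933) - 6*I*sqrt(3) ≈ -7.1822 + 33.574*I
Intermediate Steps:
w = I*sqrt(1933) (w = sqrt(-1933) = I*sqrt(1933) ≈ 43.966*I)
Y(H) = -2*H - 2*H**(3/2) (Y(H) = -2*(H + H*sqrt(H)) = -2*(H + H**(3/2)) = -2*H - 2*H**(3/2))
N = 1853/258 + 6*I*sqrt(3) (N = (-2*(-3) - (-6)*I*sqrt(3)) + 1525/1290 = (6 - (-6)*I*sqrt(3)) + 1525*(1/1290) = (6 + 6*I*sqrt(3)) + 305/258 = 1853/258 + 6*I*sqrt(3) ≈ 7.1822 + 10.392*I)
w - N = I*sqrt(1933) - (1853/258 + 6*I*sqrt(3)) = I*sqrt(1933) + (-1853/258 - 6*I*sqrt(3)) = -1853/258 + I*sqrt(1933) - 6*I*sqrt(3)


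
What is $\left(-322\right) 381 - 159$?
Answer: $-122841$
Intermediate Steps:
$\left(-322\right) 381 - 159 = -122682 - 159 = -122841$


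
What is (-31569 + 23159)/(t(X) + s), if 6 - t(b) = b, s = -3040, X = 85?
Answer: 8410/3119 ≈ 2.6964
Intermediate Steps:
t(b) = 6 - b
(-31569 + 23159)/(t(X) + s) = (-31569 + 23159)/((6 - 1*85) - 3040) = -8410/((6 - 85) - 3040) = -8410/(-79 - 3040) = -8410/(-3119) = -8410*(-1/3119) = 8410/3119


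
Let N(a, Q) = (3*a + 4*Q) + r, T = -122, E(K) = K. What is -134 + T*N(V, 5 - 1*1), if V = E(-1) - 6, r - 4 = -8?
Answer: 964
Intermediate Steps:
r = -4 (r = 4 - 8 = -4)
V = -7 (V = -1 - 6 = -7)
N(a, Q) = -4 + 3*a + 4*Q (N(a, Q) = (3*a + 4*Q) - 4 = -4 + 3*a + 4*Q)
-134 + T*N(V, 5 - 1*1) = -134 - 122*(-4 + 3*(-7) + 4*(5 - 1*1)) = -134 - 122*(-4 - 21 + 4*(5 - 1)) = -134 - 122*(-4 - 21 + 4*4) = -134 - 122*(-4 - 21 + 16) = -134 - 122*(-9) = -134 + 1098 = 964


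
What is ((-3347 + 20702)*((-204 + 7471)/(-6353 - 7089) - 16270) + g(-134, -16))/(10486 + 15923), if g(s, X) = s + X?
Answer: -97325381815/9102302 ≈ -10692.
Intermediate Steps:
g(s, X) = X + s
((-3347 + 20702)*((-204 + 7471)/(-6353 - 7089) - 16270) + g(-134, -16))/(10486 + 15923) = ((-3347 + 20702)*((-204 + 7471)/(-6353 - 7089) - 16270) + (-16 - 134))/(10486 + 15923) = (17355*(7267/(-13442) - 16270) - 150)/26409 = (17355*(7267*(-1/13442) - 16270) - 150)*(1/26409) = (17355*(-559/1034 - 16270) - 150)*(1/26409) = (17355*(-16823739/1034) - 150)*(1/26409) = (-291975990345/1034 - 150)*(1/26409) = -291976145445/1034*1/26409 = -97325381815/9102302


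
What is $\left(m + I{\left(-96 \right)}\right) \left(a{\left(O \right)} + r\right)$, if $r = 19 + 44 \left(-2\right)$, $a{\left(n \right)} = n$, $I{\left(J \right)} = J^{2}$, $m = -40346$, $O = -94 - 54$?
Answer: $6755210$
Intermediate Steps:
$O = -148$
$r = -69$ ($r = 19 - 88 = -69$)
$\left(m + I{\left(-96 \right)}\right) \left(a{\left(O \right)} + r\right) = \left(-40346 + \left(-96\right)^{2}\right) \left(-148 - 69\right) = \left(-40346 + 9216\right) \left(-217\right) = \left(-31130\right) \left(-217\right) = 6755210$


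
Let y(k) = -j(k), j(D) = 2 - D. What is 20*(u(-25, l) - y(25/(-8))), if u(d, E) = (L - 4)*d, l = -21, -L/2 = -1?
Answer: 2205/2 ≈ 1102.5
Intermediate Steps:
L = 2 (L = -2*(-1) = 2)
y(k) = -2 + k (y(k) = -(2 - k) = -2 + k)
u(d, E) = -2*d (u(d, E) = (2 - 4)*d = -2*d)
20*(u(-25, l) - y(25/(-8))) = 20*(-2*(-25) - (-2 + 25/(-8))) = 20*(50 - (-2 + 25*(-⅛))) = 20*(50 - (-2 - 25/8)) = 20*(50 - 1*(-41/8)) = 20*(50 + 41/8) = 20*(441/8) = 2205/2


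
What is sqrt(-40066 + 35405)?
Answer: I*sqrt(4661) ≈ 68.271*I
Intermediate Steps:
sqrt(-40066 + 35405) = sqrt(-4661) = I*sqrt(4661)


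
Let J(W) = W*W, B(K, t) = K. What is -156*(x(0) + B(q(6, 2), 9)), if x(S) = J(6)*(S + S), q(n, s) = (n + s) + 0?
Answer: -1248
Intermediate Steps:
q(n, s) = n + s
J(W) = W²
x(S) = 72*S (x(S) = 6²*(S + S) = 36*(2*S) = 72*S)
-156*(x(0) + B(q(6, 2), 9)) = -156*(72*0 + (6 + 2)) = -156*(0 + 8) = -156*8 = -1248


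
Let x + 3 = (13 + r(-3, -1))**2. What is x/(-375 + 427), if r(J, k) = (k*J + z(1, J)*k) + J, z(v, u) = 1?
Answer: 141/52 ≈ 2.7115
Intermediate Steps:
r(J, k) = J + k + J*k (r(J, k) = (k*J + 1*k) + J = (J*k + k) + J = (k + J*k) + J = J + k + J*k)
x = 141 (x = -3 + (13 + (-3 - 1 - 3*(-1)))**2 = -3 + (13 + (-3 - 1 + 3))**2 = -3 + (13 - 1)**2 = -3 + 12**2 = -3 + 144 = 141)
x/(-375 + 427) = 141/(-375 + 427) = 141/52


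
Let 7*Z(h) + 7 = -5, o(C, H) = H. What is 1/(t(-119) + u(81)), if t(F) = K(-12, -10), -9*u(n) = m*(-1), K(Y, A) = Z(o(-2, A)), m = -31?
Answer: -63/325 ≈ -0.19385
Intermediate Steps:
Z(h) = -12/7 (Z(h) = -1 + (⅐)*(-5) = -1 - 5/7 = -12/7)
K(Y, A) = -12/7
u(n) = -31/9 (u(n) = -(-31)*(-1)/9 = -⅑*31 = -31/9)
t(F) = -12/7
1/(t(-119) + u(81)) = 1/(-12/7 - 31/9) = 1/(-325/63) = -63/325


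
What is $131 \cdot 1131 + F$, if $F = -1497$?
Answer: $146664$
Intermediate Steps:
$131 \cdot 1131 + F = 131 \cdot 1131 - 1497 = 148161 - 1497 = 146664$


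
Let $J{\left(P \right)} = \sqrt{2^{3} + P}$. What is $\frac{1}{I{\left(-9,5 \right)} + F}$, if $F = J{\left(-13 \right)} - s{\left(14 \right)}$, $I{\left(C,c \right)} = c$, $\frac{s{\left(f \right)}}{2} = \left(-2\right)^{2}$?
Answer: $- \frac{3}{14} - \frac{i \sqrt{5}}{14} \approx -0.21429 - 0.15972 i$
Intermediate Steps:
$s{\left(f \right)} = 8$ ($s{\left(f \right)} = 2 \left(-2\right)^{2} = 2 \cdot 4 = 8$)
$J{\left(P \right)} = \sqrt{8 + P}$
$F = -8 + i \sqrt{5}$ ($F = \sqrt{8 - 13} - 8 = \sqrt{-5} - 8 = i \sqrt{5} - 8 = -8 + i \sqrt{5} \approx -8.0 + 2.2361 i$)
$\frac{1}{I{\left(-9,5 \right)} + F} = \frac{1}{5 - \left(8 - i \sqrt{5}\right)} = \frac{1}{-3 + i \sqrt{5}}$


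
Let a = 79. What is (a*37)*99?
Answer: 289377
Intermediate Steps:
(a*37)*99 = (79*37)*99 = 2923*99 = 289377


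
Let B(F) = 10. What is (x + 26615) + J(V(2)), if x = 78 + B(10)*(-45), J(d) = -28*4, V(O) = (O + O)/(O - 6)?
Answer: 26131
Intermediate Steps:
V(O) = 2*O/(-6 + O) (V(O) = (2*O)/(-6 + O) = 2*O/(-6 + O))
J(d) = -112
x = -372 (x = 78 + 10*(-45) = 78 - 450 = -372)
(x + 26615) + J(V(2)) = (-372 + 26615) - 112 = 26243 - 112 = 26131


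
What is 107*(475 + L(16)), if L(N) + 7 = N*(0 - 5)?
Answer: 41516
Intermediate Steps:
L(N) = -7 - 5*N (L(N) = -7 + N*(0 - 5) = -7 + N*(-5) = -7 - 5*N)
107*(475 + L(16)) = 107*(475 + (-7 - 5*16)) = 107*(475 + (-7 - 80)) = 107*(475 - 87) = 107*388 = 41516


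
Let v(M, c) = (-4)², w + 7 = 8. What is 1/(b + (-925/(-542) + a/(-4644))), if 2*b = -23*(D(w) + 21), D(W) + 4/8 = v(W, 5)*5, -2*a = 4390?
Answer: -629262/725898209 ≈ -0.00086687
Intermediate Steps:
w = 1 (w = -7 + 8 = 1)
v(M, c) = 16
a = -2195 (a = -½*4390 = -2195)
D(W) = 159/2 (D(W) = -½ + 16*5 = -½ + 80 = 159/2)
b = -4623/4 (b = (-23*(159/2 + 21))/2 = (-23*201/2)/2 = (½)*(-4623/2) = -4623/4 ≈ -1155.8)
1/(b + (-925/(-542) + a/(-4644))) = 1/(-4623/4 + (-925/(-542) - 2195/(-4644))) = 1/(-4623/4 + (-925*(-1/542) - 2195*(-1/4644))) = 1/(-4623/4 + (925/542 + 2195/4644)) = 1/(-4623/4 + 2742695/1258524) = 1/(-725898209/629262) = -629262/725898209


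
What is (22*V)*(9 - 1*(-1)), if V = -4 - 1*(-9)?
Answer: 1100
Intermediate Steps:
V = 5 (V = -4 + 9 = 5)
(22*V)*(9 - 1*(-1)) = (22*5)*(9 - 1*(-1)) = 110*(9 + 1) = 110*10 = 1100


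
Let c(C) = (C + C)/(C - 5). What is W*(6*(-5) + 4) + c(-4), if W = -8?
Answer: 1880/9 ≈ 208.89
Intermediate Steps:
c(C) = 2*C/(-5 + C) (c(C) = (2*C)/(-5 + C) = 2*C/(-5 + C))
W*(6*(-5) + 4) + c(-4) = -8*(6*(-5) + 4) + 2*(-4)/(-5 - 4) = -8*(-30 + 4) + 2*(-4)/(-9) = -8*(-26) + 2*(-4)*(-⅑) = 208 + 8/9 = 1880/9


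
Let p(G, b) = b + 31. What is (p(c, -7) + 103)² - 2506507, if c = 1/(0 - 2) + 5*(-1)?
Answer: -2490378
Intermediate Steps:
c = -11/2 (c = 1/(-2) - 5 = -½ - 5 = -11/2 ≈ -5.5000)
p(G, b) = 31 + b
(p(c, -7) + 103)² - 2506507 = ((31 - 7) + 103)² - 2506507 = (24 + 103)² - 2506507 = 127² - 2506507 = 16129 - 2506507 = -2490378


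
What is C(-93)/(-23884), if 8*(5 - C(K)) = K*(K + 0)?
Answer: 8609/191072 ≈ 0.045056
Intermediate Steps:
C(K) = 5 - K**2/8 (C(K) = 5 - K*(K + 0)/8 = 5 - K*K/8 = 5 - K**2/8)
C(-93)/(-23884) = (5 - 1/8*(-93)**2)/(-23884) = (5 - 1/8*8649)*(-1/23884) = (5 - 8649/8)*(-1/23884) = -8609/8*(-1/23884) = 8609/191072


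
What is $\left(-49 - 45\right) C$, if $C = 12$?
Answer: $-1128$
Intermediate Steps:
$\left(-49 - 45\right) C = \left(-49 - 45\right) 12 = \left(-94\right) 12 = -1128$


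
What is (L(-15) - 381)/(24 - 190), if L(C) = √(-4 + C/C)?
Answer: 381/166 - I*√3/166 ≈ 2.2952 - 0.010434*I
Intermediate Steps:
L(C) = I*√3 (L(C) = √(-4 + 1) = √(-3) = I*√3)
(L(-15) - 381)/(24 - 190) = (I*√3 - 381)/(24 - 190) = (-381 + I*√3)/(-166) = (-381 + I*√3)*(-1/166) = 381/166 - I*√3/166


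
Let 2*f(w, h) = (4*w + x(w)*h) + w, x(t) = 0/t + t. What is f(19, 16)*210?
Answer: 41895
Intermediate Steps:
x(t) = t (x(t) = 0 + t = t)
f(w, h) = 5*w/2 + h*w/2 (f(w, h) = ((4*w + w*h) + w)/2 = ((4*w + h*w) + w)/2 = (5*w + h*w)/2 = 5*w/2 + h*w/2)
f(19, 16)*210 = ((½)*19*(5 + 16))*210 = ((½)*19*21)*210 = (399/2)*210 = 41895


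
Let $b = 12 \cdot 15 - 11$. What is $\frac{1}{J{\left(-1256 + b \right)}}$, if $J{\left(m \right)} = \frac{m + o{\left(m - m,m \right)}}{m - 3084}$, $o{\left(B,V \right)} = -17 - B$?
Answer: $\frac{4171}{1104} \approx 3.7781$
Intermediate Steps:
$b = 169$ ($b = 180 - 11 = 169$)
$J{\left(m \right)} = \frac{-17 + m}{-3084 + m}$ ($J{\left(m \right)} = \frac{m - 17}{m - 3084} = \frac{m - 17}{-3084 + m} = \frac{-17 + m}{-3084 + m}$)
$\frac{1}{J{\left(-1256 + b \right)}} = \frac{1}{\frac{1}{-3084 + \left(-1256 + 169\right)} \left(-17 + \left(-1256 + 169\right)\right)} = \frac{1}{\frac{1}{-3084 - 1087} \left(-17 - 1087\right)} = \frac{1}{\frac{1}{-4171} \left(-1104\right)} = \frac{1}{\left(- \frac{1}{4171}\right) \left(-1104\right)} = \frac{1}{\frac{1104}{4171}} = \frac{4171}{1104}$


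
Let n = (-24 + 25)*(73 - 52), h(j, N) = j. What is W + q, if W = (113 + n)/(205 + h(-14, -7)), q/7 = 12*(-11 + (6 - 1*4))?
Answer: -144262/191 ≈ -755.30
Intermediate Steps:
n = 21 (n = 1*21 = 21)
q = -756 (q = 7*(12*(-11 + (6 - 1*4))) = 7*(12*(-11 + (6 - 4))) = 7*(12*(-11 + 2)) = 7*(12*(-9)) = 7*(-108) = -756)
W = 134/191 (W = (113 + 21)/(205 - 14) = 134/191 ≈ 0.70157)
W + q = 134/191 - 756 = -144262/191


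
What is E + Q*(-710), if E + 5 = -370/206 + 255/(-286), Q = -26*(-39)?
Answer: -21208218985/29458 ≈ -7.1995e+5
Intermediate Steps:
Q = 1014
E = -226465/29458 (E = -5 + (-370/206 + 255/(-286)) = -5 + (-370*1/206 + 255*(-1/286)) = -5 + (-185/103 - 255/286) = -5 - 79175/29458 = -226465/29458 ≈ -7.6877)
E + Q*(-710) = -226465/29458 + 1014*(-710) = -226465/29458 - 719940 = -21208218985/29458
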